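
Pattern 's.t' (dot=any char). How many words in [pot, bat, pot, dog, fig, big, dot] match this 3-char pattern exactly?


Pattern 's.t' means: starts with 's', any single char, ends with 't'.
Checking each word (must be exactly 3 chars):
  'pot' (len=3): no
  'bat' (len=3): no
  'pot' (len=3): no
  'dog' (len=3): no
  'fig' (len=3): no
  'big' (len=3): no
  'dot' (len=3): no
Matching words: []
Total: 0

0


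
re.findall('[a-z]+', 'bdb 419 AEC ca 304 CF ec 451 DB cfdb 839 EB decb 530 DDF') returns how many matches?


Pattern '[a-z]+' finds one or more lowercase letters.
Text: 'bdb 419 AEC ca 304 CF ec 451 DB cfdb 839 EB decb 530 DDF'
Scanning for matches:
  Match 1: 'bdb'
  Match 2: 'ca'
  Match 3: 'ec'
  Match 4: 'cfdb'
  Match 5: 'decb'
Total matches: 5

5


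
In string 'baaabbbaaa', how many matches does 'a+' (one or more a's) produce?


Pattern 'a+' matches one or more consecutive a's.
String: 'baaabbbaaa'
Scanning for runs of a:
  Match 1: 'aaa' (length 3)
  Match 2: 'aaa' (length 3)
Total matches: 2

2


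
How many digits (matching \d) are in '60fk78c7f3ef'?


\d matches any digit 0-9.
Scanning '60fk78c7f3ef':
  pos 0: '6' -> DIGIT
  pos 1: '0' -> DIGIT
  pos 4: '7' -> DIGIT
  pos 5: '8' -> DIGIT
  pos 7: '7' -> DIGIT
  pos 9: '3' -> DIGIT
Digits found: ['6', '0', '7', '8', '7', '3']
Total: 6

6


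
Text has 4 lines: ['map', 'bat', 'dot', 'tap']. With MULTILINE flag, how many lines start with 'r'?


With MULTILINE flag, ^ matches the start of each line.
Lines: ['map', 'bat', 'dot', 'tap']
Checking which lines start with 'r':
  Line 1: 'map' -> no
  Line 2: 'bat' -> no
  Line 3: 'dot' -> no
  Line 4: 'tap' -> no
Matching lines: []
Count: 0

0


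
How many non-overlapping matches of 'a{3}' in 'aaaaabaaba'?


Pattern 'a{3}' matches exactly 3 consecutive a's (greedy, non-overlapping).
String: 'aaaaabaaba'
Scanning for runs of a's:
  Run at pos 0: 'aaaaa' (length 5) -> 1 match(es)
  Run at pos 6: 'aa' (length 2) -> 0 match(es)
  Run at pos 9: 'a' (length 1) -> 0 match(es)
Matches found: ['aaa']
Total: 1

1


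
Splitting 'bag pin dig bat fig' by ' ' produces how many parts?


Splitting by ' ' breaks the string at each occurrence of the separator.
Text: 'bag pin dig bat fig'
Parts after split:
  Part 1: 'bag'
  Part 2: 'pin'
  Part 3: 'dig'
  Part 4: 'bat'
  Part 5: 'fig'
Total parts: 5

5


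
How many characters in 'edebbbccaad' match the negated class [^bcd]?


Negated class [^bcd] matches any char NOT in {b, c, d}
Scanning 'edebbbccaad':
  pos 0: 'e' -> MATCH
  pos 1: 'd' -> no (excluded)
  pos 2: 'e' -> MATCH
  pos 3: 'b' -> no (excluded)
  pos 4: 'b' -> no (excluded)
  pos 5: 'b' -> no (excluded)
  pos 6: 'c' -> no (excluded)
  pos 7: 'c' -> no (excluded)
  pos 8: 'a' -> MATCH
  pos 9: 'a' -> MATCH
  pos 10: 'd' -> no (excluded)
Total matches: 4

4


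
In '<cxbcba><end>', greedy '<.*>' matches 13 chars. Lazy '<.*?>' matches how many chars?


Greedy '<.*>' tries to match as MUCH as possible.
Lazy '<.*?>' tries to match as LITTLE as possible.

String: '<cxbcba><end>'
Greedy '<.*>' starts at first '<' and extends to the LAST '>': '<cxbcba><end>' (13 chars)
Lazy '<.*?>' starts at first '<' and stops at the FIRST '>': '<cxbcba>' (8 chars)

8


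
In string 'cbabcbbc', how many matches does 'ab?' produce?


Pattern 'ab?' matches 'a' optionally followed by 'b'.
String: 'cbabcbbc'
Scanning left to right for 'a' then checking next char:
  Match 1: 'ab' (a followed by b)
Total matches: 1

1


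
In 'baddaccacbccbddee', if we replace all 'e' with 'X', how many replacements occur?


re.sub('e', 'X', text) replaces every occurrence of 'e' with 'X'.
Text: 'baddaccacbccbddee'
Scanning for 'e':
  pos 15: 'e' -> replacement #1
  pos 16: 'e' -> replacement #2
Total replacements: 2

2


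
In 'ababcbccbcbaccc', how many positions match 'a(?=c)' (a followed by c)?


Lookahead 'a(?=c)' matches 'a' only when followed by 'c'.
String: 'ababcbccbcbaccc'
Checking each position where char is 'a':
  pos 0: 'a' -> no (next='b')
  pos 2: 'a' -> no (next='b')
  pos 11: 'a' -> MATCH (next='c')
Matching positions: [11]
Count: 1

1


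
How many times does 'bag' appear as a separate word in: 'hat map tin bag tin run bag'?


Scanning each word for exact match 'bag':
  Word 1: 'hat' -> no
  Word 2: 'map' -> no
  Word 3: 'tin' -> no
  Word 4: 'bag' -> MATCH
  Word 5: 'tin' -> no
  Word 6: 'run' -> no
  Word 7: 'bag' -> MATCH
Total matches: 2

2


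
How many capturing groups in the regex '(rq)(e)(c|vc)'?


To count capturing groups, count each '(' that starts a group.
Pattern: '(rq)(e)(c|vc)'
Walking through the pattern:
  Position 0: '(' -> group #1
  Position 4: '(' -> group #2
  Position 7: '(' -> group #3
Total capturing groups: 3

3


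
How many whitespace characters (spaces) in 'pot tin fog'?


\s matches whitespace characters (spaces, tabs, etc.).
Text: 'pot tin fog'
This text has 3 words separated by spaces.
Number of spaces = number of words - 1 = 3 - 1 = 2

2


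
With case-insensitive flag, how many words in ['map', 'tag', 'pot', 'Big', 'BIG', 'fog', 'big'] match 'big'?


Case-insensitive matching: compare each word's lowercase form to 'big'.
  'map' -> lower='map' -> no
  'tag' -> lower='tag' -> no
  'pot' -> lower='pot' -> no
  'Big' -> lower='big' -> MATCH
  'BIG' -> lower='big' -> MATCH
  'fog' -> lower='fog' -> no
  'big' -> lower='big' -> MATCH
Matches: ['Big', 'BIG', 'big']
Count: 3

3


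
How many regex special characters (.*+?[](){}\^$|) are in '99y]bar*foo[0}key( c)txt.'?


Regex special characters are: . * + ? [ ] ( ) { } \ ^ $ |
Scanning '99y]bar*foo[0}key( c)txt.':
  pos 3: ']' -> SPECIAL
  pos 7: '*' -> SPECIAL
  pos 11: '[' -> SPECIAL
  pos 13: '}' -> SPECIAL
  pos 17: '(' -> SPECIAL
  pos 20: ')' -> SPECIAL
  pos 24: '.' -> SPECIAL
Special chars found: [']', '*', '[', '}', '(', ')', '.']
Total: 7

7


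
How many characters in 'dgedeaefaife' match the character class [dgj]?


Character class [dgj] matches any of: {d, g, j}
Scanning string 'dgedeaefaife' character by character:
  pos 0: 'd' -> MATCH
  pos 1: 'g' -> MATCH
  pos 2: 'e' -> no
  pos 3: 'd' -> MATCH
  pos 4: 'e' -> no
  pos 5: 'a' -> no
  pos 6: 'e' -> no
  pos 7: 'f' -> no
  pos 8: 'a' -> no
  pos 9: 'i' -> no
  pos 10: 'f' -> no
  pos 11: 'e' -> no
Total matches: 3

3


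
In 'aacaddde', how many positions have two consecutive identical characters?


Looking for consecutive identical characters in 'aacaddde':
  pos 0-1: 'a' vs 'a' -> MATCH ('aa')
  pos 1-2: 'a' vs 'c' -> different
  pos 2-3: 'c' vs 'a' -> different
  pos 3-4: 'a' vs 'd' -> different
  pos 4-5: 'd' vs 'd' -> MATCH ('dd')
  pos 5-6: 'd' vs 'd' -> MATCH ('dd')
  pos 6-7: 'd' vs 'e' -> different
Consecutive identical pairs: ['aa', 'dd', 'dd']
Count: 3

3


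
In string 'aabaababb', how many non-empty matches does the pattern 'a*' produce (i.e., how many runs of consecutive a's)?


Pattern 'a*' matches zero or more a's. We want non-empty runs of consecutive a's.
String: 'aabaababb'
Walking through the string to find runs of a's:
  Run 1: positions 0-1 -> 'aa'
  Run 2: positions 3-4 -> 'aa'
  Run 3: positions 6-6 -> 'a'
Non-empty runs found: ['aa', 'aa', 'a']
Count: 3

3


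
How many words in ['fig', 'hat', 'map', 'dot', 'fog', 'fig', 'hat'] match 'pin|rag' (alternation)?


Alternation 'pin|rag' matches either 'pin' or 'rag'.
Checking each word:
  'fig' -> no
  'hat' -> no
  'map' -> no
  'dot' -> no
  'fog' -> no
  'fig' -> no
  'hat' -> no
Matches: []
Count: 0

0


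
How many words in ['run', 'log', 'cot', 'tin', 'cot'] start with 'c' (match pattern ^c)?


Pattern ^c anchors to start of word. Check which words begin with 'c':
  'run' -> no
  'log' -> no
  'cot' -> MATCH (starts with 'c')
  'tin' -> no
  'cot' -> MATCH (starts with 'c')
Matching words: ['cot', 'cot']
Count: 2

2


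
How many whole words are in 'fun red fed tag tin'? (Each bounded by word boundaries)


Word boundaries (\b) mark the start/end of each word.
Text: 'fun red fed tag tin'
Splitting by whitespace:
  Word 1: 'fun'
  Word 2: 'red'
  Word 3: 'fed'
  Word 4: 'tag'
  Word 5: 'tin'
Total whole words: 5

5


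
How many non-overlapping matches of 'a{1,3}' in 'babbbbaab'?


Pattern 'a{1,3}' matches between 1 and 3 consecutive a's (greedy).
String: 'babbbbaab'
Finding runs of a's and applying greedy matching:
  Run at pos 1: 'a' (length 1)
  Run at pos 6: 'aa' (length 2)
Matches: ['a', 'aa']
Count: 2

2


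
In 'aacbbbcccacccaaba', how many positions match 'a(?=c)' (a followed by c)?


Lookahead 'a(?=c)' matches 'a' only when followed by 'c'.
String: 'aacbbbcccacccaaba'
Checking each position where char is 'a':
  pos 0: 'a' -> no (next='a')
  pos 1: 'a' -> MATCH (next='c')
  pos 9: 'a' -> MATCH (next='c')
  pos 13: 'a' -> no (next='a')
  pos 14: 'a' -> no (next='b')
Matching positions: [1, 9]
Count: 2

2


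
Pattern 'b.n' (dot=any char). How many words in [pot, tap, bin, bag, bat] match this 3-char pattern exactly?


Pattern 'b.n' means: starts with 'b', any single char, ends with 'n'.
Checking each word (must be exactly 3 chars):
  'pot' (len=3): no
  'tap' (len=3): no
  'bin' (len=3): MATCH
  'bag' (len=3): no
  'bat' (len=3): no
Matching words: ['bin']
Total: 1

1


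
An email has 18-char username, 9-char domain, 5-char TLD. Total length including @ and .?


An email address has format: username@domain.tld
Username length: 18
'@' character: 1
Domain length: 9
'.' character: 1
TLD length: 5
Total = 18 + 1 + 9 + 1 + 5 = 34

34


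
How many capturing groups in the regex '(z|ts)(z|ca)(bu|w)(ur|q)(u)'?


To count capturing groups, count each '(' that starts a group.
Pattern: '(z|ts)(z|ca)(bu|w)(ur|q)(u)'
Walking through the pattern:
  Position 0: '(' -> group #1
  Position 6: '(' -> group #2
  Position 12: '(' -> group #3
  Position 18: '(' -> group #4
  Position 24: '(' -> group #5
Total capturing groups: 5

5


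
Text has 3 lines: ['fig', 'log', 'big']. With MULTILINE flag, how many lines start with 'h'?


With MULTILINE flag, ^ matches the start of each line.
Lines: ['fig', 'log', 'big']
Checking which lines start with 'h':
  Line 1: 'fig' -> no
  Line 2: 'log' -> no
  Line 3: 'big' -> no
Matching lines: []
Count: 0

0


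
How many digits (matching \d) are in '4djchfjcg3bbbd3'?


\d matches any digit 0-9.
Scanning '4djchfjcg3bbbd3':
  pos 0: '4' -> DIGIT
  pos 9: '3' -> DIGIT
  pos 14: '3' -> DIGIT
Digits found: ['4', '3', '3']
Total: 3

3


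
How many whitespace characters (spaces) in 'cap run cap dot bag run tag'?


\s matches whitespace characters (spaces, tabs, etc.).
Text: 'cap run cap dot bag run tag'
This text has 7 words separated by spaces.
Number of spaces = number of words - 1 = 7 - 1 = 6

6


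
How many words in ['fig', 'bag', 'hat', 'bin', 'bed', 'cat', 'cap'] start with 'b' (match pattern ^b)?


Pattern ^b anchors to start of word. Check which words begin with 'b':
  'fig' -> no
  'bag' -> MATCH (starts with 'b')
  'hat' -> no
  'bin' -> MATCH (starts with 'b')
  'bed' -> MATCH (starts with 'b')
  'cat' -> no
  'cap' -> no
Matching words: ['bag', 'bin', 'bed']
Count: 3

3


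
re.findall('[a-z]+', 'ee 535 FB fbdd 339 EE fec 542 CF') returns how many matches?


Pattern '[a-z]+' finds one or more lowercase letters.
Text: 'ee 535 FB fbdd 339 EE fec 542 CF'
Scanning for matches:
  Match 1: 'ee'
  Match 2: 'fbdd'
  Match 3: 'fec'
Total matches: 3

3


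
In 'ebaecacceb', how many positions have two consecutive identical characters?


Looking for consecutive identical characters in 'ebaecacceb':
  pos 0-1: 'e' vs 'b' -> different
  pos 1-2: 'b' vs 'a' -> different
  pos 2-3: 'a' vs 'e' -> different
  pos 3-4: 'e' vs 'c' -> different
  pos 4-5: 'c' vs 'a' -> different
  pos 5-6: 'a' vs 'c' -> different
  pos 6-7: 'c' vs 'c' -> MATCH ('cc')
  pos 7-8: 'c' vs 'e' -> different
  pos 8-9: 'e' vs 'b' -> different
Consecutive identical pairs: ['cc']
Count: 1

1


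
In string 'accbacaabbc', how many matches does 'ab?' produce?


Pattern 'ab?' matches 'a' optionally followed by 'b'.
String: 'accbacaabbc'
Scanning left to right for 'a' then checking next char:
  Match 1: 'a' (a not followed by b)
  Match 2: 'a' (a not followed by b)
  Match 3: 'a' (a not followed by b)
  Match 4: 'ab' (a followed by b)
Total matches: 4

4


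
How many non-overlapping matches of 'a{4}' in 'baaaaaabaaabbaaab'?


Pattern 'a{4}' matches exactly 4 consecutive a's (greedy, non-overlapping).
String: 'baaaaaabaaabbaaab'
Scanning for runs of a's:
  Run at pos 1: 'aaaaaa' (length 6) -> 1 match(es)
  Run at pos 8: 'aaa' (length 3) -> 0 match(es)
  Run at pos 13: 'aaa' (length 3) -> 0 match(es)
Matches found: ['aaaa']
Total: 1

1


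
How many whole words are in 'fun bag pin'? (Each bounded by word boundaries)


Word boundaries (\b) mark the start/end of each word.
Text: 'fun bag pin'
Splitting by whitespace:
  Word 1: 'fun'
  Word 2: 'bag'
  Word 3: 'pin'
Total whole words: 3

3


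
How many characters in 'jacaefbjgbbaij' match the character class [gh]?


Character class [gh] matches any of: {g, h}
Scanning string 'jacaefbjgbbaij' character by character:
  pos 0: 'j' -> no
  pos 1: 'a' -> no
  pos 2: 'c' -> no
  pos 3: 'a' -> no
  pos 4: 'e' -> no
  pos 5: 'f' -> no
  pos 6: 'b' -> no
  pos 7: 'j' -> no
  pos 8: 'g' -> MATCH
  pos 9: 'b' -> no
  pos 10: 'b' -> no
  pos 11: 'a' -> no
  pos 12: 'i' -> no
  pos 13: 'j' -> no
Total matches: 1

1


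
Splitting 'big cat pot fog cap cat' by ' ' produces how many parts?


Splitting by ' ' breaks the string at each occurrence of the separator.
Text: 'big cat pot fog cap cat'
Parts after split:
  Part 1: 'big'
  Part 2: 'cat'
  Part 3: 'pot'
  Part 4: 'fog'
  Part 5: 'cap'
  Part 6: 'cat'
Total parts: 6

6


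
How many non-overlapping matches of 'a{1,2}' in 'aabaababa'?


Pattern 'a{1,2}' matches between 1 and 2 consecutive a's (greedy).
String: 'aabaababa'
Finding runs of a's and applying greedy matching:
  Run at pos 0: 'aa' (length 2)
  Run at pos 3: 'aa' (length 2)
  Run at pos 6: 'a' (length 1)
  Run at pos 8: 'a' (length 1)
Matches: ['aa', 'aa', 'a', 'a']
Count: 4

4


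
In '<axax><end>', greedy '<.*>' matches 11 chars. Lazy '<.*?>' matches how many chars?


Greedy '<.*>' tries to match as MUCH as possible.
Lazy '<.*?>' tries to match as LITTLE as possible.

String: '<axax><end>'
Greedy '<.*>' starts at first '<' and extends to the LAST '>': '<axax><end>' (11 chars)
Lazy '<.*?>' starts at first '<' and stops at the FIRST '>': '<axax>' (6 chars)

6


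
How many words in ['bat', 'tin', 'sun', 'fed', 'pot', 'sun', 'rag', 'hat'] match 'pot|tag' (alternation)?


Alternation 'pot|tag' matches either 'pot' or 'tag'.
Checking each word:
  'bat' -> no
  'tin' -> no
  'sun' -> no
  'fed' -> no
  'pot' -> MATCH
  'sun' -> no
  'rag' -> no
  'hat' -> no
Matches: ['pot']
Count: 1

1


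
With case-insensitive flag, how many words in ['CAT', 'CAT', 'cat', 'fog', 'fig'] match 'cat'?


Case-insensitive matching: compare each word's lowercase form to 'cat'.
  'CAT' -> lower='cat' -> MATCH
  'CAT' -> lower='cat' -> MATCH
  'cat' -> lower='cat' -> MATCH
  'fog' -> lower='fog' -> no
  'fig' -> lower='fig' -> no
Matches: ['CAT', 'CAT', 'cat']
Count: 3

3


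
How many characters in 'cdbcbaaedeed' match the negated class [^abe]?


Negated class [^abe] matches any char NOT in {a, b, e}
Scanning 'cdbcbaaedeed':
  pos 0: 'c' -> MATCH
  pos 1: 'd' -> MATCH
  pos 2: 'b' -> no (excluded)
  pos 3: 'c' -> MATCH
  pos 4: 'b' -> no (excluded)
  pos 5: 'a' -> no (excluded)
  pos 6: 'a' -> no (excluded)
  pos 7: 'e' -> no (excluded)
  pos 8: 'd' -> MATCH
  pos 9: 'e' -> no (excluded)
  pos 10: 'e' -> no (excluded)
  pos 11: 'd' -> MATCH
Total matches: 5

5


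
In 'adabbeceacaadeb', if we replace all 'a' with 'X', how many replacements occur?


re.sub('a', 'X', text) replaces every occurrence of 'a' with 'X'.
Text: 'adabbeceacaadeb'
Scanning for 'a':
  pos 0: 'a' -> replacement #1
  pos 2: 'a' -> replacement #2
  pos 8: 'a' -> replacement #3
  pos 10: 'a' -> replacement #4
  pos 11: 'a' -> replacement #5
Total replacements: 5

5


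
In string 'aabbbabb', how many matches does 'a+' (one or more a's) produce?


Pattern 'a+' matches one or more consecutive a's.
String: 'aabbbabb'
Scanning for runs of a:
  Match 1: 'aa' (length 2)
  Match 2: 'a' (length 1)
Total matches: 2

2


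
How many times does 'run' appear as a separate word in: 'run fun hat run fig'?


Scanning each word for exact match 'run':
  Word 1: 'run' -> MATCH
  Word 2: 'fun' -> no
  Word 3: 'hat' -> no
  Word 4: 'run' -> MATCH
  Word 5: 'fig' -> no
Total matches: 2

2


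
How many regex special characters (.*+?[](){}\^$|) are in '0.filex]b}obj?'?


Regex special characters are: . * + ? [ ] ( ) { } \ ^ $ |
Scanning '0.filex]b}obj?':
  pos 1: '.' -> SPECIAL
  pos 7: ']' -> SPECIAL
  pos 9: '}' -> SPECIAL
  pos 13: '?' -> SPECIAL
Special chars found: ['.', ']', '}', '?']
Total: 4

4


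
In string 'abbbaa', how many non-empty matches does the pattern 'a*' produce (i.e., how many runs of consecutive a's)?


Pattern 'a*' matches zero or more a's. We want non-empty runs of consecutive a's.
String: 'abbbaa'
Walking through the string to find runs of a's:
  Run 1: positions 0-0 -> 'a'
  Run 2: positions 4-5 -> 'aa'
Non-empty runs found: ['a', 'aa']
Count: 2

2


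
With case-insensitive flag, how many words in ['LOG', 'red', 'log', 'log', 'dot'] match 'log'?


Case-insensitive matching: compare each word's lowercase form to 'log'.
  'LOG' -> lower='log' -> MATCH
  'red' -> lower='red' -> no
  'log' -> lower='log' -> MATCH
  'log' -> lower='log' -> MATCH
  'dot' -> lower='dot' -> no
Matches: ['LOG', 'log', 'log']
Count: 3

3


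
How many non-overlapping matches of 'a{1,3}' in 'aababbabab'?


Pattern 'a{1,3}' matches between 1 and 3 consecutive a's (greedy).
String: 'aababbabab'
Finding runs of a's and applying greedy matching:
  Run at pos 0: 'aa' (length 2)
  Run at pos 3: 'a' (length 1)
  Run at pos 6: 'a' (length 1)
  Run at pos 8: 'a' (length 1)
Matches: ['aa', 'a', 'a', 'a']
Count: 4

4


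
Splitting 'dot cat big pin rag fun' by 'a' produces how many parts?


Splitting by 'a' breaks the string at each occurrence of the separator.
Text: 'dot cat big pin rag fun'
Parts after split:
  Part 1: 'dot c'
  Part 2: 't big pin r'
  Part 3: 'g fun'
Total parts: 3

3


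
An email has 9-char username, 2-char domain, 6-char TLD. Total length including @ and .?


An email address has format: username@domain.tld
Username length: 9
'@' character: 1
Domain length: 2
'.' character: 1
TLD length: 6
Total = 9 + 1 + 2 + 1 + 6 = 19

19


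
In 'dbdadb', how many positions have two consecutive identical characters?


Looking for consecutive identical characters in 'dbdadb':
  pos 0-1: 'd' vs 'b' -> different
  pos 1-2: 'b' vs 'd' -> different
  pos 2-3: 'd' vs 'a' -> different
  pos 3-4: 'a' vs 'd' -> different
  pos 4-5: 'd' vs 'b' -> different
Consecutive identical pairs: []
Count: 0

0


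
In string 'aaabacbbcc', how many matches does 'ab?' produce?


Pattern 'ab?' matches 'a' optionally followed by 'b'.
String: 'aaabacbbcc'
Scanning left to right for 'a' then checking next char:
  Match 1: 'a' (a not followed by b)
  Match 2: 'a' (a not followed by b)
  Match 3: 'ab' (a followed by b)
  Match 4: 'a' (a not followed by b)
Total matches: 4

4


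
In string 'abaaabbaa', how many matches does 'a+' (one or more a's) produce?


Pattern 'a+' matches one or more consecutive a's.
String: 'abaaabbaa'
Scanning for runs of a:
  Match 1: 'a' (length 1)
  Match 2: 'aaa' (length 3)
  Match 3: 'aa' (length 2)
Total matches: 3

3


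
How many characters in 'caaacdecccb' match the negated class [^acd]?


Negated class [^acd] matches any char NOT in {a, c, d}
Scanning 'caaacdecccb':
  pos 0: 'c' -> no (excluded)
  pos 1: 'a' -> no (excluded)
  pos 2: 'a' -> no (excluded)
  pos 3: 'a' -> no (excluded)
  pos 4: 'c' -> no (excluded)
  pos 5: 'd' -> no (excluded)
  pos 6: 'e' -> MATCH
  pos 7: 'c' -> no (excluded)
  pos 8: 'c' -> no (excluded)
  pos 9: 'c' -> no (excluded)
  pos 10: 'b' -> MATCH
Total matches: 2

2


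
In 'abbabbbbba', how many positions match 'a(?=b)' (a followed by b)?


Lookahead 'a(?=b)' matches 'a' only when followed by 'b'.
String: 'abbabbbbba'
Checking each position where char is 'a':
  pos 0: 'a' -> MATCH (next='b')
  pos 3: 'a' -> MATCH (next='b')
Matching positions: [0, 3]
Count: 2

2


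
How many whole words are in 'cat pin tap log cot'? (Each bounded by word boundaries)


Word boundaries (\b) mark the start/end of each word.
Text: 'cat pin tap log cot'
Splitting by whitespace:
  Word 1: 'cat'
  Word 2: 'pin'
  Word 3: 'tap'
  Word 4: 'log'
  Word 5: 'cot'
Total whole words: 5

5


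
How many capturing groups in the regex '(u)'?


To count capturing groups, count each '(' that starts a group.
Pattern: '(u)'
Walking through the pattern:
  Position 0: '(' -> group #1
Total capturing groups: 1

1


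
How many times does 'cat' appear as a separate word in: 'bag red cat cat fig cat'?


Scanning each word for exact match 'cat':
  Word 1: 'bag' -> no
  Word 2: 'red' -> no
  Word 3: 'cat' -> MATCH
  Word 4: 'cat' -> MATCH
  Word 5: 'fig' -> no
  Word 6: 'cat' -> MATCH
Total matches: 3

3


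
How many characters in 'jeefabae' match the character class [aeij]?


Character class [aeij] matches any of: {a, e, i, j}
Scanning string 'jeefabae' character by character:
  pos 0: 'j' -> MATCH
  pos 1: 'e' -> MATCH
  pos 2: 'e' -> MATCH
  pos 3: 'f' -> no
  pos 4: 'a' -> MATCH
  pos 5: 'b' -> no
  pos 6: 'a' -> MATCH
  pos 7: 'e' -> MATCH
Total matches: 6

6


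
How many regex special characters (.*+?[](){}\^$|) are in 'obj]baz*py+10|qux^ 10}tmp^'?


Regex special characters are: . * + ? [ ] ( ) { } \ ^ $ |
Scanning 'obj]baz*py+10|qux^ 10}tmp^':
  pos 3: ']' -> SPECIAL
  pos 7: '*' -> SPECIAL
  pos 10: '+' -> SPECIAL
  pos 13: '|' -> SPECIAL
  pos 17: '^' -> SPECIAL
  pos 21: '}' -> SPECIAL
  pos 25: '^' -> SPECIAL
Special chars found: [']', '*', '+', '|', '^', '}', '^']
Total: 7

7


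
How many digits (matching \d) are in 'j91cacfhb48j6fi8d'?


\d matches any digit 0-9.
Scanning 'j91cacfhb48j6fi8d':
  pos 1: '9' -> DIGIT
  pos 2: '1' -> DIGIT
  pos 9: '4' -> DIGIT
  pos 10: '8' -> DIGIT
  pos 12: '6' -> DIGIT
  pos 15: '8' -> DIGIT
Digits found: ['9', '1', '4', '8', '6', '8']
Total: 6

6


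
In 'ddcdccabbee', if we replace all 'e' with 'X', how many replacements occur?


re.sub('e', 'X', text) replaces every occurrence of 'e' with 'X'.
Text: 'ddcdccabbee'
Scanning for 'e':
  pos 9: 'e' -> replacement #1
  pos 10: 'e' -> replacement #2
Total replacements: 2

2


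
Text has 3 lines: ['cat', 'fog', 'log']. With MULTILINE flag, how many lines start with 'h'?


With MULTILINE flag, ^ matches the start of each line.
Lines: ['cat', 'fog', 'log']
Checking which lines start with 'h':
  Line 1: 'cat' -> no
  Line 2: 'fog' -> no
  Line 3: 'log' -> no
Matching lines: []
Count: 0

0


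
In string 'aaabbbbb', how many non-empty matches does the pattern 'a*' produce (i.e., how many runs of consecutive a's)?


Pattern 'a*' matches zero or more a's. We want non-empty runs of consecutive a's.
String: 'aaabbbbb'
Walking through the string to find runs of a's:
  Run 1: positions 0-2 -> 'aaa'
Non-empty runs found: ['aaa']
Count: 1

1


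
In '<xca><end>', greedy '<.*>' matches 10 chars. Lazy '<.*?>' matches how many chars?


Greedy '<.*>' tries to match as MUCH as possible.
Lazy '<.*?>' tries to match as LITTLE as possible.

String: '<xca><end>'
Greedy '<.*>' starts at first '<' and extends to the LAST '>': '<xca><end>' (10 chars)
Lazy '<.*?>' starts at first '<' and stops at the FIRST '>': '<xca>' (5 chars)

5


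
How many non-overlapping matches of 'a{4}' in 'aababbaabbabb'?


Pattern 'a{4}' matches exactly 4 consecutive a's (greedy, non-overlapping).
String: 'aababbaabbabb'
Scanning for runs of a's:
  Run at pos 0: 'aa' (length 2) -> 0 match(es)
  Run at pos 3: 'a' (length 1) -> 0 match(es)
  Run at pos 6: 'aa' (length 2) -> 0 match(es)
  Run at pos 10: 'a' (length 1) -> 0 match(es)
Matches found: []
Total: 0

0


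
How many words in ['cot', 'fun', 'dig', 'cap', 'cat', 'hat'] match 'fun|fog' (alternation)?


Alternation 'fun|fog' matches either 'fun' or 'fog'.
Checking each word:
  'cot' -> no
  'fun' -> MATCH
  'dig' -> no
  'cap' -> no
  'cat' -> no
  'hat' -> no
Matches: ['fun']
Count: 1

1


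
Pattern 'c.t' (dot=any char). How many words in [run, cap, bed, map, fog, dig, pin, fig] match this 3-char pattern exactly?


Pattern 'c.t' means: starts with 'c', any single char, ends with 't'.
Checking each word (must be exactly 3 chars):
  'run' (len=3): no
  'cap' (len=3): no
  'bed' (len=3): no
  'map' (len=3): no
  'fog' (len=3): no
  'dig' (len=3): no
  'pin' (len=3): no
  'fig' (len=3): no
Matching words: []
Total: 0

0


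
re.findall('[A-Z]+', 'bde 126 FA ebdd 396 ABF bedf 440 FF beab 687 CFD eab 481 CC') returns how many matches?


Pattern '[A-Z]+' finds one or more uppercase letters.
Text: 'bde 126 FA ebdd 396 ABF bedf 440 FF beab 687 CFD eab 481 CC'
Scanning for matches:
  Match 1: 'FA'
  Match 2: 'ABF'
  Match 3: 'FF'
  Match 4: 'CFD'
  Match 5: 'CC'
Total matches: 5

5


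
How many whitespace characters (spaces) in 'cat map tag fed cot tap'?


\s matches whitespace characters (spaces, tabs, etc.).
Text: 'cat map tag fed cot tap'
This text has 6 words separated by spaces.
Number of spaces = number of words - 1 = 6 - 1 = 5

5


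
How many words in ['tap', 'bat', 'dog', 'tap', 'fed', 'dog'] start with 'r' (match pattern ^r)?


Pattern ^r anchors to start of word. Check which words begin with 'r':
  'tap' -> no
  'bat' -> no
  'dog' -> no
  'tap' -> no
  'fed' -> no
  'dog' -> no
Matching words: []
Count: 0

0


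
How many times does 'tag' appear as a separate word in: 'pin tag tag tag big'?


Scanning each word for exact match 'tag':
  Word 1: 'pin' -> no
  Word 2: 'tag' -> MATCH
  Word 3: 'tag' -> MATCH
  Word 4: 'tag' -> MATCH
  Word 5: 'big' -> no
Total matches: 3

3


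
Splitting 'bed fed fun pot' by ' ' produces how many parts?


Splitting by ' ' breaks the string at each occurrence of the separator.
Text: 'bed fed fun pot'
Parts after split:
  Part 1: 'bed'
  Part 2: 'fed'
  Part 3: 'fun'
  Part 4: 'pot'
Total parts: 4

4


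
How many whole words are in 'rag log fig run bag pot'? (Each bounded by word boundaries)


Word boundaries (\b) mark the start/end of each word.
Text: 'rag log fig run bag pot'
Splitting by whitespace:
  Word 1: 'rag'
  Word 2: 'log'
  Word 3: 'fig'
  Word 4: 'run'
  Word 5: 'bag'
  Word 6: 'pot'
Total whole words: 6

6


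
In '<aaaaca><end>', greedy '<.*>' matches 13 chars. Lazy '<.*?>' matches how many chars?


Greedy '<.*>' tries to match as MUCH as possible.
Lazy '<.*?>' tries to match as LITTLE as possible.

String: '<aaaaca><end>'
Greedy '<.*>' starts at first '<' and extends to the LAST '>': '<aaaaca><end>' (13 chars)
Lazy '<.*?>' starts at first '<' and stops at the FIRST '>': '<aaaaca>' (8 chars)

8


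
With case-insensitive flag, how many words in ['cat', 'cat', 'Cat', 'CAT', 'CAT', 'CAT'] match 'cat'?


Case-insensitive matching: compare each word's lowercase form to 'cat'.
  'cat' -> lower='cat' -> MATCH
  'cat' -> lower='cat' -> MATCH
  'Cat' -> lower='cat' -> MATCH
  'CAT' -> lower='cat' -> MATCH
  'CAT' -> lower='cat' -> MATCH
  'CAT' -> lower='cat' -> MATCH
Matches: ['cat', 'cat', 'Cat', 'CAT', 'CAT', 'CAT']
Count: 6

6


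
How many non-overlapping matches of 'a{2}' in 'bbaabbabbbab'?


Pattern 'a{2}' matches exactly 2 consecutive a's (greedy, non-overlapping).
String: 'bbaabbabbbab'
Scanning for runs of a's:
  Run at pos 2: 'aa' (length 2) -> 1 match(es)
  Run at pos 6: 'a' (length 1) -> 0 match(es)
  Run at pos 10: 'a' (length 1) -> 0 match(es)
Matches found: ['aa']
Total: 1

1


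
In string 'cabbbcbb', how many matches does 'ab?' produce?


Pattern 'ab?' matches 'a' optionally followed by 'b'.
String: 'cabbbcbb'
Scanning left to right for 'a' then checking next char:
  Match 1: 'ab' (a followed by b)
Total matches: 1

1


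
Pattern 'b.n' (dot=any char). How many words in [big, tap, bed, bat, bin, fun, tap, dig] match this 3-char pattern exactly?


Pattern 'b.n' means: starts with 'b', any single char, ends with 'n'.
Checking each word (must be exactly 3 chars):
  'big' (len=3): no
  'tap' (len=3): no
  'bed' (len=3): no
  'bat' (len=3): no
  'bin' (len=3): MATCH
  'fun' (len=3): no
  'tap' (len=3): no
  'dig' (len=3): no
Matching words: ['bin']
Total: 1

1


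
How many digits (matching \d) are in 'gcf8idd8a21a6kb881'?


\d matches any digit 0-9.
Scanning 'gcf8idd8a21a6kb881':
  pos 3: '8' -> DIGIT
  pos 7: '8' -> DIGIT
  pos 9: '2' -> DIGIT
  pos 10: '1' -> DIGIT
  pos 12: '6' -> DIGIT
  pos 15: '8' -> DIGIT
  pos 16: '8' -> DIGIT
  pos 17: '1' -> DIGIT
Digits found: ['8', '8', '2', '1', '6', '8', '8', '1']
Total: 8

8


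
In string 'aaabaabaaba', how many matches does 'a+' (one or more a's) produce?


Pattern 'a+' matches one or more consecutive a's.
String: 'aaabaabaaba'
Scanning for runs of a:
  Match 1: 'aaa' (length 3)
  Match 2: 'aa' (length 2)
  Match 3: 'aa' (length 2)
  Match 4: 'a' (length 1)
Total matches: 4

4


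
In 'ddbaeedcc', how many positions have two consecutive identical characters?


Looking for consecutive identical characters in 'ddbaeedcc':
  pos 0-1: 'd' vs 'd' -> MATCH ('dd')
  pos 1-2: 'd' vs 'b' -> different
  pos 2-3: 'b' vs 'a' -> different
  pos 3-4: 'a' vs 'e' -> different
  pos 4-5: 'e' vs 'e' -> MATCH ('ee')
  pos 5-6: 'e' vs 'd' -> different
  pos 6-7: 'd' vs 'c' -> different
  pos 7-8: 'c' vs 'c' -> MATCH ('cc')
Consecutive identical pairs: ['dd', 'ee', 'cc']
Count: 3

3


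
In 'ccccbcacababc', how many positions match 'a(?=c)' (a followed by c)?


Lookahead 'a(?=c)' matches 'a' only when followed by 'c'.
String: 'ccccbcacababc'
Checking each position where char is 'a':
  pos 6: 'a' -> MATCH (next='c')
  pos 8: 'a' -> no (next='b')
  pos 10: 'a' -> no (next='b')
Matching positions: [6]
Count: 1

1


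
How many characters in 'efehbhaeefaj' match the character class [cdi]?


Character class [cdi] matches any of: {c, d, i}
Scanning string 'efehbhaeefaj' character by character:
  pos 0: 'e' -> no
  pos 1: 'f' -> no
  pos 2: 'e' -> no
  pos 3: 'h' -> no
  pos 4: 'b' -> no
  pos 5: 'h' -> no
  pos 6: 'a' -> no
  pos 7: 'e' -> no
  pos 8: 'e' -> no
  pos 9: 'f' -> no
  pos 10: 'a' -> no
  pos 11: 'j' -> no
Total matches: 0

0


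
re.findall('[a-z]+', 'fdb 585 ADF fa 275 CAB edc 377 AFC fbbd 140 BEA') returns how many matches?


Pattern '[a-z]+' finds one or more lowercase letters.
Text: 'fdb 585 ADF fa 275 CAB edc 377 AFC fbbd 140 BEA'
Scanning for matches:
  Match 1: 'fdb'
  Match 2: 'fa'
  Match 3: 'edc'
  Match 4: 'fbbd'
Total matches: 4

4


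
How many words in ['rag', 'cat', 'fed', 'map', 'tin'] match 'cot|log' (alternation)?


Alternation 'cot|log' matches either 'cot' or 'log'.
Checking each word:
  'rag' -> no
  'cat' -> no
  'fed' -> no
  'map' -> no
  'tin' -> no
Matches: []
Count: 0

0


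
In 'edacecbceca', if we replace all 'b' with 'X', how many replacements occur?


re.sub('b', 'X', text) replaces every occurrence of 'b' with 'X'.
Text: 'edacecbceca'
Scanning for 'b':
  pos 6: 'b' -> replacement #1
Total replacements: 1

1


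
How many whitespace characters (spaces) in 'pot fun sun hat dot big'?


\s matches whitespace characters (spaces, tabs, etc.).
Text: 'pot fun sun hat dot big'
This text has 6 words separated by spaces.
Number of spaces = number of words - 1 = 6 - 1 = 5

5


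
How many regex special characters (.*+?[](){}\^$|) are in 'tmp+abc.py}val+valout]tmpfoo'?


Regex special characters are: . * + ? [ ] ( ) { } \ ^ $ |
Scanning 'tmp+abc.py}val+valout]tmpfoo':
  pos 3: '+' -> SPECIAL
  pos 7: '.' -> SPECIAL
  pos 10: '}' -> SPECIAL
  pos 14: '+' -> SPECIAL
  pos 21: ']' -> SPECIAL
Special chars found: ['+', '.', '}', '+', ']']
Total: 5

5


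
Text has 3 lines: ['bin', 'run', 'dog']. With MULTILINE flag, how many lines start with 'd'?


With MULTILINE flag, ^ matches the start of each line.
Lines: ['bin', 'run', 'dog']
Checking which lines start with 'd':
  Line 1: 'bin' -> no
  Line 2: 'run' -> no
  Line 3: 'dog' -> MATCH
Matching lines: ['dog']
Count: 1

1


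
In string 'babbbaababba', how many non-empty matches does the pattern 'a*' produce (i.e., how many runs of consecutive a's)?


Pattern 'a*' matches zero or more a's. We want non-empty runs of consecutive a's.
String: 'babbbaababba'
Walking through the string to find runs of a's:
  Run 1: positions 1-1 -> 'a'
  Run 2: positions 5-6 -> 'aa'
  Run 3: positions 8-8 -> 'a'
  Run 4: positions 11-11 -> 'a'
Non-empty runs found: ['a', 'aa', 'a', 'a']
Count: 4

4


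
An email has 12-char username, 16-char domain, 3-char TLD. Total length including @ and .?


An email address has format: username@domain.tld
Username length: 12
'@' character: 1
Domain length: 16
'.' character: 1
TLD length: 3
Total = 12 + 1 + 16 + 1 + 3 = 33

33


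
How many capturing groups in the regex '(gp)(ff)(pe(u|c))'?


To count capturing groups, count each '(' that starts a group.
Pattern: '(gp)(ff)(pe(u|c))'
Walking through the pattern:
  Position 0: '(' -> group #1
  Position 4: '(' -> group #2
  Position 8: '(' -> group #3
  Position 11: '(' -> group #4
Total capturing groups: 4

4


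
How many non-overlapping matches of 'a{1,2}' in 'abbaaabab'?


Pattern 'a{1,2}' matches between 1 and 2 consecutive a's (greedy).
String: 'abbaaabab'
Finding runs of a's and applying greedy matching:
  Run at pos 0: 'a' (length 1)
  Run at pos 3: 'aaa' (length 3)
  Run at pos 7: 'a' (length 1)
Matches: ['a', 'aa', 'a', 'a']
Count: 4

4


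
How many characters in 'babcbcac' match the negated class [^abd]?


Negated class [^abd] matches any char NOT in {a, b, d}
Scanning 'babcbcac':
  pos 0: 'b' -> no (excluded)
  pos 1: 'a' -> no (excluded)
  pos 2: 'b' -> no (excluded)
  pos 3: 'c' -> MATCH
  pos 4: 'b' -> no (excluded)
  pos 5: 'c' -> MATCH
  pos 6: 'a' -> no (excluded)
  pos 7: 'c' -> MATCH
Total matches: 3

3


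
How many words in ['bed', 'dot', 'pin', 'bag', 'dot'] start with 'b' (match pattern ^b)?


Pattern ^b anchors to start of word. Check which words begin with 'b':
  'bed' -> MATCH (starts with 'b')
  'dot' -> no
  'pin' -> no
  'bag' -> MATCH (starts with 'b')
  'dot' -> no
Matching words: ['bed', 'bag']
Count: 2

2


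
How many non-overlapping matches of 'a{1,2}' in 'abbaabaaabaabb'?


Pattern 'a{1,2}' matches between 1 and 2 consecutive a's (greedy).
String: 'abbaabaaabaabb'
Finding runs of a's and applying greedy matching:
  Run at pos 0: 'a' (length 1)
  Run at pos 3: 'aa' (length 2)
  Run at pos 6: 'aaa' (length 3)
  Run at pos 10: 'aa' (length 2)
Matches: ['a', 'aa', 'aa', 'a', 'aa']
Count: 5

5


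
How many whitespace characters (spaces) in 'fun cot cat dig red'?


\s matches whitespace characters (spaces, tabs, etc.).
Text: 'fun cot cat dig red'
This text has 5 words separated by spaces.
Number of spaces = number of words - 1 = 5 - 1 = 4

4


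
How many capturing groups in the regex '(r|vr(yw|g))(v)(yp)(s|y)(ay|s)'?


To count capturing groups, count each '(' that starts a group.
Pattern: '(r|vr(yw|g))(v)(yp)(s|y)(ay|s)'
Walking through the pattern:
  Position 0: '(' -> group #1
  Position 5: '(' -> group #2
  Position 12: '(' -> group #3
  Position 15: '(' -> group #4
  Position 19: '(' -> group #5
  Position 24: '(' -> group #6
Total capturing groups: 6

6


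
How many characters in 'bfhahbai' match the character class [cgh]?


Character class [cgh] matches any of: {c, g, h}
Scanning string 'bfhahbai' character by character:
  pos 0: 'b' -> no
  pos 1: 'f' -> no
  pos 2: 'h' -> MATCH
  pos 3: 'a' -> no
  pos 4: 'h' -> MATCH
  pos 5: 'b' -> no
  pos 6: 'a' -> no
  pos 7: 'i' -> no
Total matches: 2

2


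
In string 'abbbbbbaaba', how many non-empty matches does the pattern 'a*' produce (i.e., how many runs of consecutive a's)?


Pattern 'a*' matches zero or more a's. We want non-empty runs of consecutive a's.
String: 'abbbbbbaaba'
Walking through the string to find runs of a's:
  Run 1: positions 0-0 -> 'a'
  Run 2: positions 7-8 -> 'aa'
  Run 3: positions 10-10 -> 'a'
Non-empty runs found: ['a', 'aa', 'a']
Count: 3

3


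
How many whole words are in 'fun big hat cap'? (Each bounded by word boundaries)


Word boundaries (\b) mark the start/end of each word.
Text: 'fun big hat cap'
Splitting by whitespace:
  Word 1: 'fun'
  Word 2: 'big'
  Word 3: 'hat'
  Word 4: 'cap'
Total whole words: 4

4


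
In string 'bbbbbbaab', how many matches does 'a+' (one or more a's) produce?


Pattern 'a+' matches one or more consecutive a's.
String: 'bbbbbbaab'
Scanning for runs of a:
  Match 1: 'aa' (length 2)
Total matches: 1

1


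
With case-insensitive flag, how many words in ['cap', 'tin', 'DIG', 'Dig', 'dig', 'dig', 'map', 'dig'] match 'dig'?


Case-insensitive matching: compare each word's lowercase form to 'dig'.
  'cap' -> lower='cap' -> no
  'tin' -> lower='tin' -> no
  'DIG' -> lower='dig' -> MATCH
  'Dig' -> lower='dig' -> MATCH
  'dig' -> lower='dig' -> MATCH
  'dig' -> lower='dig' -> MATCH
  'map' -> lower='map' -> no
  'dig' -> lower='dig' -> MATCH
Matches: ['DIG', 'Dig', 'dig', 'dig', 'dig']
Count: 5

5


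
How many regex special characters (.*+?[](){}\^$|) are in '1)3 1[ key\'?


Regex special characters are: . * + ? [ ] ( ) { } \ ^ $ |
Scanning '1)3 1[ key\':
  pos 1: ')' -> SPECIAL
  pos 5: '[' -> SPECIAL
  pos 10: '\' -> SPECIAL
Special chars found: [')', '[', '\\']
Total: 3

3


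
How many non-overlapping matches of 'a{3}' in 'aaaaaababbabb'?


Pattern 'a{3}' matches exactly 3 consecutive a's (greedy, non-overlapping).
String: 'aaaaaababbabb'
Scanning for runs of a's:
  Run at pos 0: 'aaaaaa' (length 6) -> 2 match(es)
  Run at pos 7: 'a' (length 1) -> 0 match(es)
  Run at pos 10: 'a' (length 1) -> 0 match(es)
Matches found: ['aaa', 'aaa']
Total: 2

2


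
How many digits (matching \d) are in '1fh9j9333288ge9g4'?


\d matches any digit 0-9.
Scanning '1fh9j9333288ge9g4':
  pos 0: '1' -> DIGIT
  pos 3: '9' -> DIGIT
  pos 5: '9' -> DIGIT
  pos 6: '3' -> DIGIT
  pos 7: '3' -> DIGIT
  pos 8: '3' -> DIGIT
  pos 9: '2' -> DIGIT
  pos 10: '8' -> DIGIT
  pos 11: '8' -> DIGIT
  pos 14: '9' -> DIGIT
  pos 16: '4' -> DIGIT
Digits found: ['1', '9', '9', '3', '3', '3', '2', '8', '8', '9', '4']
Total: 11

11


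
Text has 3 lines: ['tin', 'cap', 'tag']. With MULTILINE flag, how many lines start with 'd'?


With MULTILINE flag, ^ matches the start of each line.
Lines: ['tin', 'cap', 'tag']
Checking which lines start with 'd':
  Line 1: 'tin' -> no
  Line 2: 'cap' -> no
  Line 3: 'tag' -> no
Matching lines: []
Count: 0

0


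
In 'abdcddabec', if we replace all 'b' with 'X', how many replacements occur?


re.sub('b', 'X', text) replaces every occurrence of 'b' with 'X'.
Text: 'abdcddabec'
Scanning for 'b':
  pos 1: 'b' -> replacement #1
  pos 7: 'b' -> replacement #2
Total replacements: 2

2


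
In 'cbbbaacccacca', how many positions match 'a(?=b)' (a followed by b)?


Lookahead 'a(?=b)' matches 'a' only when followed by 'b'.
String: 'cbbbaacccacca'
Checking each position where char is 'a':
  pos 4: 'a' -> no (next='a')
  pos 5: 'a' -> no (next='c')
  pos 9: 'a' -> no (next='c')
Matching positions: []
Count: 0

0


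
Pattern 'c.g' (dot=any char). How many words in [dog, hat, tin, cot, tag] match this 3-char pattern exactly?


Pattern 'c.g' means: starts with 'c', any single char, ends with 'g'.
Checking each word (must be exactly 3 chars):
  'dog' (len=3): no
  'hat' (len=3): no
  'tin' (len=3): no
  'cot' (len=3): no
  'tag' (len=3): no
Matching words: []
Total: 0

0


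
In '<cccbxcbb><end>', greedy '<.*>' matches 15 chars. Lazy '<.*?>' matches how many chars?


Greedy '<.*>' tries to match as MUCH as possible.
Lazy '<.*?>' tries to match as LITTLE as possible.

String: '<cccbxcbb><end>'
Greedy '<.*>' starts at first '<' and extends to the LAST '>': '<cccbxcbb><end>' (15 chars)
Lazy '<.*?>' starts at first '<' and stops at the FIRST '>': '<cccbxcbb>' (10 chars)

10
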